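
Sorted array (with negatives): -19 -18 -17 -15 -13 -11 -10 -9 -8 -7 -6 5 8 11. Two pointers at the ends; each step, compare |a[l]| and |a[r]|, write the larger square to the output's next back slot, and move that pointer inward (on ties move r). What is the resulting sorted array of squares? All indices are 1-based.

[1,14] |-19|>|11| out[14]=361 → l++
[2,14] |-18|>|11| out[13]=324 → l++
[3,14] |-17|>|11| out[12]=289 → l++
[4,14] |-15|>|11| out[11]=225 → l++
[5,14] |-13|>|11| out[10]=169 → l++
[6,14] |-11|<=|11| out[9]=121 → r--
[6,13] |-11|>|8| out[8]=121 → l++
[7,13] |-10|>|8| out[7]=100 → l++
[8,13] |-9|>|8| out[6]=81 → l++
[9,13] |-8|<=|8| out[5]=64 → r--
[9,12] |-8|>|5| out[4]=64 → l++
[10,12] |-7|>|5| out[3]=49 → l++
[11,12] |-6|>|5| out[2]=36 → l++
[12,12] |5|<=|5| out[1]=25 → r--

[25, 36, 49, 64, 64, 81, 100, 121, 121, 169, 225, 289, 324, 361]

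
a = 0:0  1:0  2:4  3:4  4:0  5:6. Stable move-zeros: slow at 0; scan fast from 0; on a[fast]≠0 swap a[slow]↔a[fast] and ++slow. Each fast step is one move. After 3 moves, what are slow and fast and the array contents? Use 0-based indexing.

(s=0,f=0) a[fast]=0 → fast++
(s=0,f=1) a[fast]=0 → fast++
(s=0,f=2) a[fast]=4≠0 swap→a[0]=4 → slow++,fast++

slow=1, fast=3, a=[4, 0, 0, 4, 0, 6]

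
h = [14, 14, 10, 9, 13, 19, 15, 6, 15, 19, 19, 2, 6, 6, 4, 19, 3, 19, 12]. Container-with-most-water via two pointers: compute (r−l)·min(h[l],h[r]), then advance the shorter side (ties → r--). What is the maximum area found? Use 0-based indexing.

l=0 r=18: min(14,12)*18=216 best=216 *, r--
l=0 r=17: min(14,19)*17=238 best=238 *, l++
l=1 r=17: min(14,19)*16=224 best=238, l++
l=2 r=17: min(10,19)*15=150 best=238, l++
l=3 r=17: min(9,19)*14=126 best=238, l++
l=4 r=17: min(13,19)*13=169 best=238, l++
l=5 r=17: min(19,19)*12=228 best=238, r--
l=5 r=16: min(19,3)*11=33 best=238, r--
l=5 r=15: min(19,19)*10=190 best=238, r--
l=5 r=14: min(19,4)*9=36 best=238, r--
l=5 r=13: min(19,6)*8=48 best=238, r--
l=5 r=12: min(19,6)*7=42 best=238, r--
l=5 r=11: min(19,2)*6=12 best=238, r--
l=5 r=10: min(19,19)*5=95 best=238, r--
l=5 r=9: min(19,19)*4=76 best=238, r--
l=5 r=8: min(19,15)*3=45 best=238, r--
l=5 r=7: min(19,6)*2=12 best=238, r--
l=5 r=6: min(19,15)*1=15 best=238, r--

max area = 238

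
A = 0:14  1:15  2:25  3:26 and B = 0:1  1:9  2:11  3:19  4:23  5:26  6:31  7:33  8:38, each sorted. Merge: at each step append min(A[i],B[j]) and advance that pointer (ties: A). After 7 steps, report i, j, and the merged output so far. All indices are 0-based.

i=2, j=5, merged so far=[1, 9, 11, 14, 15, 19, 23]

[i=0,j=0] A[i]=14>B[j]=1 take 1 → j++
[i=0,j=1] A[i]=14>B[j]=9 take 9 → j++
[i=0,j=2] A[i]=14>B[j]=11 take 11 → j++
[i=0,j=3] A[i]=14<=B[j]=19 take 14 → i++
[i=1,j=3] A[i]=15<=B[j]=19 take 15 → i++
[i=2,j=3] A[i]=25>B[j]=19 take 19 → j++
[i=2,j=4] A[i]=25>B[j]=23 take 23 → j++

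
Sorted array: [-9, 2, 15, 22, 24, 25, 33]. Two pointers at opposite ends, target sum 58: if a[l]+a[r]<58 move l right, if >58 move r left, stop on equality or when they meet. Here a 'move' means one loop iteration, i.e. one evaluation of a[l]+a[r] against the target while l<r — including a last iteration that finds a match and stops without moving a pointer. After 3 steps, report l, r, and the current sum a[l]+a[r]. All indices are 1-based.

l=4, r=7, sum=55

[1,7] -9+33=24 <58 → l++
[2,7] 2+33=35 <58 → l++
[3,7] 15+33=48 <58 → l++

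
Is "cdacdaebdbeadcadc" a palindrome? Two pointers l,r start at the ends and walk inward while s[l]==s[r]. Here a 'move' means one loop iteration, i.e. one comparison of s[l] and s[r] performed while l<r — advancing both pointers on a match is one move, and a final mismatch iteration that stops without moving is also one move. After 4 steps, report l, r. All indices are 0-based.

l=0 r=16: 'c'=='c', l++,r--
l=1 r=15: 'd'=='d', l++,r--
l=2 r=14: 'a'=='a', l++,r--
l=3 r=13: 'c'=='c', l++,r--

l=4, r=12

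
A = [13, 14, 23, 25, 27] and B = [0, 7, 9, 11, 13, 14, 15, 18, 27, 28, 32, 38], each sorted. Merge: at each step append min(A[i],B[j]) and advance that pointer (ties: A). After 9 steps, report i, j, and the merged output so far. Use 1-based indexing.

i=1 j=1: A[i]=13>B[j]=0 take 0, j++
i=1 j=2: A[i]=13>B[j]=7 take 7, j++
i=1 j=3: A[i]=13>B[j]=9 take 9, j++
i=1 j=4: A[i]=13>B[j]=11 take 11, j++
i=1 j=5: A[i]=13<=B[j]=13 take 13, i++
i=2 j=5: A[i]=14>B[j]=13 take 13, j++
i=2 j=6: A[i]=14<=B[j]=14 take 14, i++
i=3 j=6: A[i]=23>B[j]=14 take 14, j++
i=3 j=7: A[i]=23>B[j]=15 take 15, j++

i=3, j=8, merged so far=[0, 7, 9, 11, 13, 13, 14, 14, 15]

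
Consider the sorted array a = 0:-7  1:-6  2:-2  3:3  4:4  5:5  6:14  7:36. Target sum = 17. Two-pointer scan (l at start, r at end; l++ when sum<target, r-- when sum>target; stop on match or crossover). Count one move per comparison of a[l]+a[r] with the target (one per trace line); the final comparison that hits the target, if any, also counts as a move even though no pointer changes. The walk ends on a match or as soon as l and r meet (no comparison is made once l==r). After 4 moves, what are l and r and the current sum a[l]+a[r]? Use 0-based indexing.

l=3, r=6, sum=17

[0,7] -7+36=29 >17 → r--
[0,6] -7+14=7 <17 → l++
[1,6] -6+14=8 <17 → l++
[2,6] -2+14=12 <17 → l++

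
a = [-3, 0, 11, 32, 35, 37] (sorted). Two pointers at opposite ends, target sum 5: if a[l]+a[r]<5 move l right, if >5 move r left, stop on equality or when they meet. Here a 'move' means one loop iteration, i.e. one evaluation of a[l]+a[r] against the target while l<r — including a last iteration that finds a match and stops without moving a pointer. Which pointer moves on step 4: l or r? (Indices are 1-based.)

r

l=1 r=6: -3+37=34 >5, r--
l=1 r=5: -3+35=32 >5, r--
l=1 r=4: -3+32=29 >5, r--
l=1 r=3: -3+11=8 >5, r--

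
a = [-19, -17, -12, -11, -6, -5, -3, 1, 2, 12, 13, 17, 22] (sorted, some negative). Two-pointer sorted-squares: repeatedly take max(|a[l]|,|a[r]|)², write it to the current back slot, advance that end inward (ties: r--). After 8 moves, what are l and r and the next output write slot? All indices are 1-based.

l=1 r=13: |-19|<=|22| out[13]=484, r--
l=1 r=12: |-19|>|17| out[12]=361, l++
l=2 r=12: |-17|<=|17| out[11]=289, r--
l=2 r=11: |-17|>|13| out[10]=289, l++
l=3 r=11: |-12|<=|13| out[9]=169, r--
l=3 r=10: |-12|<=|12| out[8]=144, r--
l=3 r=9: |-12|>|2| out[7]=144, l++
l=4 r=9: |-11|>|2| out[6]=121, l++

l=5, r=9, next write slot=5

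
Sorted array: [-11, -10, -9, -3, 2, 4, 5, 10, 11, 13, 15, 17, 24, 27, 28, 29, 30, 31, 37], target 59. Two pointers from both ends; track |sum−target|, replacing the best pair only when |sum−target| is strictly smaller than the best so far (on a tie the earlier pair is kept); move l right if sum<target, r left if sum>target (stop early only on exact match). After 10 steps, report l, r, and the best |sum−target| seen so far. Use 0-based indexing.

[0,18] -11+37=26 d=33 * → l++
[1,18] -10+37=27 d=32 * → l++
[2,18] -9+37=28 d=31 * → l++
[3,18] -3+37=34 d=25 * → l++
[4,18] 2+37=39 d=20 * → l++
[5,18] 4+37=41 d=18 * → l++
[6,18] 5+37=42 d=17 * → l++
[7,18] 10+37=47 d=12 * → l++
[8,18] 11+37=48 d=11 * → l++
[9,18] 13+37=50 d=9 * → l++

l=10, r=18, best |Δ|=9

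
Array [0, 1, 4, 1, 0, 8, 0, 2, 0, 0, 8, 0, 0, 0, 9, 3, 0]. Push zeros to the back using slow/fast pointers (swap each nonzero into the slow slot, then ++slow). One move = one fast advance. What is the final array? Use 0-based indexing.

(s=0,f=0) a[fast]=0 → fast++
(s=0,f=1) a[fast]=1≠0 swap→a[0]=1 → slow++,fast++
(s=1,f=2) a[fast]=4≠0 swap→a[1]=4 → slow++,fast++
(s=2,f=3) a[fast]=1≠0 swap→a[2]=1 → slow++,fast++
(s=3,f=4) a[fast]=0 → fast++
(s=3,f=5) a[fast]=8≠0 swap→a[3]=8 → slow++,fast++
(s=4,f=6) a[fast]=0 → fast++
(s=4,f=7) a[fast]=2≠0 swap→a[4]=2 → slow++,fast++
(s=5,f=8) a[fast]=0 → fast++
(s=5,f=9) a[fast]=0 → fast++
(s=5,f=10) a[fast]=8≠0 swap→a[5]=8 → slow++,fast++
(s=6,f=11) a[fast]=0 → fast++
(s=6,f=12) a[fast]=0 → fast++
(s=6,f=13) a[fast]=0 → fast++
(s=6,f=14) a[fast]=9≠0 swap→a[6]=9 → slow++,fast++
(s=7,f=15) a[fast]=3≠0 swap→a[7]=3 → slow++,fast++
(s=8,f=16) a[fast]=0 → fast++

[1, 4, 1, 8, 2, 8, 9, 3, 0, 0, 0, 0, 0, 0, 0, 0, 0]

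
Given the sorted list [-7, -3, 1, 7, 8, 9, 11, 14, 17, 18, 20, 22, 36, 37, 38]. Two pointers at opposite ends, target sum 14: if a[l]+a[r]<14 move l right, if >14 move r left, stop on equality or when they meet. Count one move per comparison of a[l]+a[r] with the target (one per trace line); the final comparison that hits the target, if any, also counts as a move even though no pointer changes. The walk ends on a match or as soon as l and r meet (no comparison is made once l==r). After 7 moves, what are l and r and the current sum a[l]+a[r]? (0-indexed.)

l=1, r=8, sum=14

[0,14] -7+38=31 >14 → r--
[0,13] -7+37=30 >14 → r--
[0,12] -7+36=29 >14 → r--
[0,11] -7+22=15 >14 → r--
[0,10] -7+20=13 <14 → l++
[1,10] -3+20=17 >14 → r--
[1,9] -3+18=15 >14 → r--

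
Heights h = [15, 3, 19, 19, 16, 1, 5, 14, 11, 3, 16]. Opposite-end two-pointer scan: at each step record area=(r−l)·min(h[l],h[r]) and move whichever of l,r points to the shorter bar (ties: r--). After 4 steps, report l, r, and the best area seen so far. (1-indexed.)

l=3, r=9, best area=150

l=1 r=11: min(15,16)*10=150 best=150 *, l++
l=2 r=11: min(3,16)*9=27 best=150, l++
l=3 r=11: min(19,16)*8=128 best=150, r--
l=3 r=10: min(19,3)*7=21 best=150, r--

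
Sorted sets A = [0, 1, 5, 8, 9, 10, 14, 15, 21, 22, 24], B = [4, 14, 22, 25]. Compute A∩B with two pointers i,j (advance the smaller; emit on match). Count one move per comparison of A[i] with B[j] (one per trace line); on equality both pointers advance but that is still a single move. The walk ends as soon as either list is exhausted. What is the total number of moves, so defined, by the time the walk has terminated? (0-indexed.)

[i=0,j=0] 0<4 → i++
[i=1,j=0] 1<4 → i++
[i=2,j=0] 5>4 → j++
[i=2,j=1] 5<14 → i++
[i=3,j=1] 8<14 → i++
[i=4,j=1] 9<14 → i++
[i=5,j=1] 10<14 → i++
[i=6,j=1] 14==14 emit → i++,j++
[i=7,j=2] 15<22 → i++
[i=8,j=2] 21<22 → i++
[i=9,j=2] 22==22 emit → i++,j++
[i=10,j=3] 24<25 → i++

12 moves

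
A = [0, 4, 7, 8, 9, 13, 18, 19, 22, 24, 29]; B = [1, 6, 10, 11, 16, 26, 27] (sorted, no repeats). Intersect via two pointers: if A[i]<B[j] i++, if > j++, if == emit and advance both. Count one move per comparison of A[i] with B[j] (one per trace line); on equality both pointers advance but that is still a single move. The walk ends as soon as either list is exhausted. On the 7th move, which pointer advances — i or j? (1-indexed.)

i=1 j=1: 0<1, i++
i=2 j=1: 4>1, j++
i=2 j=2: 4<6, i++
i=3 j=2: 7>6, j++
i=3 j=3: 7<10, i++
i=4 j=3: 8<10, i++
i=5 j=3: 9<10, i++

i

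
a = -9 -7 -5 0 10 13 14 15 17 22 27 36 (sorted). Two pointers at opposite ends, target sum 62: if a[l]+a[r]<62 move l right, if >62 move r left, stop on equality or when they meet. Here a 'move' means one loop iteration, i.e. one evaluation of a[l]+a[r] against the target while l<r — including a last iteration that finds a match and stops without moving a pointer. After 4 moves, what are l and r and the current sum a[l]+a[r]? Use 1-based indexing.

l=1 r=12: -9+36=27 <62, l++
l=2 r=12: -7+36=29 <62, l++
l=3 r=12: -5+36=31 <62, l++
l=4 r=12: 0+36=36 <62, l++

l=5, r=12, sum=46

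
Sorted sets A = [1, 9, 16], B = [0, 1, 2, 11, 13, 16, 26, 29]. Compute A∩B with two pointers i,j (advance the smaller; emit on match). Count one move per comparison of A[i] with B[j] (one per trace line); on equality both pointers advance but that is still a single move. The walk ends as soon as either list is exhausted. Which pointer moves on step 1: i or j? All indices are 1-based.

j

[i=1,j=1] 1>0 → j++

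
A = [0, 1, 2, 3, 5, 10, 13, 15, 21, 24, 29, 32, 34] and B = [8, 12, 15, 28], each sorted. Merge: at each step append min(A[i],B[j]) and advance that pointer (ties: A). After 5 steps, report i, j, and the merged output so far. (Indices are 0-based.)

i=0 j=0: A[i]=0<=B[j]=8 take 0, i++
i=1 j=0: A[i]=1<=B[j]=8 take 1, i++
i=2 j=0: A[i]=2<=B[j]=8 take 2, i++
i=3 j=0: A[i]=3<=B[j]=8 take 3, i++
i=4 j=0: A[i]=5<=B[j]=8 take 5, i++

i=5, j=0, merged so far=[0, 1, 2, 3, 5]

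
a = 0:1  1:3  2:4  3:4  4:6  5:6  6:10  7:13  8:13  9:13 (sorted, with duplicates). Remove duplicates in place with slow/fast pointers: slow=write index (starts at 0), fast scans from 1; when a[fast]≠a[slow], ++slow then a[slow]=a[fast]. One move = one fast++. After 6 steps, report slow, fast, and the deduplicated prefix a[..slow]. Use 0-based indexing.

slow=0 fast=1: a[fast]=3≠a[slow]=1 write a[1]=3, slow++,fast++
slow=1 fast=2: a[fast]=4≠a[slow]=3 write a[2]=4, slow++,fast++
slow=2 fast=3: a[fast]=4=a[slow] dup, fast++
slow=2 fast=4: a[fast]=6≠a[slow]=4 write a[3]=6, slow++,fast++
slow=3 fast=5: a[fast]=6=a[slow] dup, fast++
slow=3 fast=6: a[fast]=10≠a[slow]=6 write a[4]=10, slow++,fast++

slow=4, fast=7, prefix=[1, 3, 4, 6, 10]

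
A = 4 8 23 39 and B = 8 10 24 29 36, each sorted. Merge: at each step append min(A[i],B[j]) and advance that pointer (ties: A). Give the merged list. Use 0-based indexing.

i=0 j=0: A[i]=4<=B[j]=8 take 4, i++
i=1 j=0: A[i]=8<=B[j]=8 take 8, i++
i=2 j=0: A[i]=23>B[j]=8 take 8, j++
i=2 j=1: A[i]=23>B[j]=10 take 10, j++
i=2 j=2: A[i]=23<=B[j]=24 take 23, i++
i=3 j=2: A[i]=39>B[j]=24 take 24, j++
i=3 j=3: A[i]=39>B[j]=29 take 29, j++
i=3 j=4: A[i]=39>B[j]=36 take 36, j++
i=3 j=5: B done, take A[i]=39, i++

[4, 8, 8, 10, 23, 24, 29, 36, 39]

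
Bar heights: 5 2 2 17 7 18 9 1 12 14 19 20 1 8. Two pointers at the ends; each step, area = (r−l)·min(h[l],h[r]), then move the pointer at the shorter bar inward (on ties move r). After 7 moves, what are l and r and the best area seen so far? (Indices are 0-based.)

l=5, r=11, best area=136

[0,13] min(5,8)*13=65 best=65 * → l++
[1,13] min(2,8)*12=24 best=65 → l++
[2,13] min(2,8)*11=22 best=65 → l++
[3,13] min(17,8)*10=80 best=80 * → r--
[3,12] min(17,1)*9=9 best=80 → r--
[3,11] min(17,20)*8=136 best=136 * → l++
[4,11] min(7,20)*7=49 best=136 → l++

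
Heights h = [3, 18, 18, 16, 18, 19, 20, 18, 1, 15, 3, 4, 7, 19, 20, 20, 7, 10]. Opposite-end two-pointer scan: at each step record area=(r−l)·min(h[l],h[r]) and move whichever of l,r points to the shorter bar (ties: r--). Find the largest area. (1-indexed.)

max area = 252

[1,18] min(3,10)*17=51 best=51 * → l++
[2,18] min(18,10)*16=160 best=160 * → r--
[2,17] min(18,7)*15=105 best=160 → r--
[2,16] min(18,20)*14=252 best=252 * → l++
[3,16] min(18,20)*13=234 best=252 → l++
[4,16] min(16,20)*12=192 best=252 → l++
[5,16] min(18,20)*11=198 best=252 → l++
[6,16] min(19,20)*10=190 best=252 → l++
[7,16] min(20,20)*9=180 best=252 → r--
[7,15] min(20,20)*8=160 best=252 → r--
[7,14] min(20,19)*7=133 best=252 → r--
[7,13] min(20,7)*6=42 best=252 → r--
[7,12] min(20,4)*5=20 best=252 → r--
[7,11] min(20,3)*4=12 best=252 → r--
[7,10] min(20,15)*3=45 best=252 → r--
[7,9] min(20,1)*2=2 best=252 → r--
[7,8] min(20,18)*1=18 best=252 → r--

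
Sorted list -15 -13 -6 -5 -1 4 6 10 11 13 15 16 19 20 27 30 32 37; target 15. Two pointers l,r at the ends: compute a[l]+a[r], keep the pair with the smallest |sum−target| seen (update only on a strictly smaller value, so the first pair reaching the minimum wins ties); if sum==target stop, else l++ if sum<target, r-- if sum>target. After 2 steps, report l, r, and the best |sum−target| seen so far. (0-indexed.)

l=0 r=17: -15+37=22 d=7 *, r--
l=0 r=16: -15+32=17 d=2 *, r--

l=0, r=15, best |Δ|=2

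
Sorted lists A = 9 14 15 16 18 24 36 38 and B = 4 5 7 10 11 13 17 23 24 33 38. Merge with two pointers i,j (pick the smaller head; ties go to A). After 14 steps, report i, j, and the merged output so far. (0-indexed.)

i=6, j=8, merged so far=[4, 5, 7, 9, 10, 11, 13, 14, 15, 16, 17, 18, 23, 24]

[i=0,j=0] A[i]=9>B[j]=4 take 4 → j++
[i=0,j=1] A[i]=9>B[j]=5 take 5 → j++
[i=0,j=2] A[i]=9>B[j]=7 take 7 → j++
[i=0,j=3] A[i]=9<=B[j]=10 take 9 → i++
[i=1,j=3] A[i]=14>B[j]=10 take 10 → j++
[i=1,j=4] A[i]=14>B[j]=11 take 11 → j++
[i=1,j=5] A[i]=14>B[j]=13 take 13 → j++
[i=1,j=6] A[i]=14<=B[j]=17 take 14 → i++
[i=2,j=6] A[i]=15<=B[j]=17 take 15 → i++
[i=3,j=6] A[i]=16<=B[j]=17 take 16 → i++
[i=4,j=6] A[i]=18>B[j]=17 take 17 → j++
[i=4,j=7] A[i]=18<=B[j]=23 take 18 → i++
[i=5,j=7] A[i]=24>B[j]=23 take 23 → j++
[i=5,j=8] A[i]=24<=B[j]=24 take 24 → i++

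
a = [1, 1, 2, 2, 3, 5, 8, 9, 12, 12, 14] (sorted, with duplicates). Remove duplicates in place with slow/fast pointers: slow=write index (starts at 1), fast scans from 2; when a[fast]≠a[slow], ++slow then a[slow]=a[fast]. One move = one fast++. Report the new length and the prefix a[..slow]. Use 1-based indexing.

slow=1 fast=2: a[fast]=1=a[slow] dup, fast++
slow=1 fast=3: a[fast]=2≠a[slow]=1 write a[2]=2, slow++,fast++
slow=2 fast=4: a[fast]=2=a[slow] dup, fast++
slow=2 fast=5: a[fast]=3≠a[slow]=2 write a[3]=3, slow++,fast++
slow=3 fast=6: a[fast]=5≠a[slow]=3 write a[4]=5, slow++,fast++
slow=4 fast=7: a[fast]=8≠a[slow]=5 write a[5]=8, slow++,fast++
slow=5 fast=8: a[fast]=9≠a[slow]=8 write a[6]=9, slow++,fast++
slow=6 fast=9: a[fast]=12≠a[slow]=9 write a[7]=12, slow++,fast++
slow=7 fast=10: a[fast]=12=a[slow] dup, fast++
slow=7 fast=11: a[fast]=14≠a[slow]=12 write a[8]=14, slow++,fast++

length 8; prefix = [1, 2, 3, 5, 8, 9, 12, 14]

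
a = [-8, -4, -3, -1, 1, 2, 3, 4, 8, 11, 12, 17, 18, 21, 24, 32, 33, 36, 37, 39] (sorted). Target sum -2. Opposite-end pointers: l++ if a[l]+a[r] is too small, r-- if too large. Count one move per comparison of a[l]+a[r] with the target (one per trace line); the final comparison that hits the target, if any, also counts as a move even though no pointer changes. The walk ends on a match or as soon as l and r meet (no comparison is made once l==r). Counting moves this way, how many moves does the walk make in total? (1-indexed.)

16 moves

l=1 r=20: -8+39=31 >-2, r--
l=1 r=19: -8+37=29 >-2, r--
l=1 r=18: -8+36=28 >-2, r--
l=1 r=17: -8+33=25 >-2, r--
l=1 r=16: -8+32=24 >-2, r--
l=1 r=15: -8+24=16 >-2, r--
l=1 r=14: -8+21=13 >-2, r--
l=1 r=13: -8+18=10 >-2, r--
l=1 r=12: -8+17=9 >-2, r--
l=1 r=11: -8+12=4 >-2, r--
l=1 r=10: -8+11=3 >-2, r--
l=1 r=9: -8+8=0 >-2, r--
l=1 r=8: -8+4=-4 <-2, l++
l=2 r=8: -4+4=0 >-2, r--
l=2 r=7: -4+3=-1 >-2, r--
l=2 r=6: -4+2=-2, found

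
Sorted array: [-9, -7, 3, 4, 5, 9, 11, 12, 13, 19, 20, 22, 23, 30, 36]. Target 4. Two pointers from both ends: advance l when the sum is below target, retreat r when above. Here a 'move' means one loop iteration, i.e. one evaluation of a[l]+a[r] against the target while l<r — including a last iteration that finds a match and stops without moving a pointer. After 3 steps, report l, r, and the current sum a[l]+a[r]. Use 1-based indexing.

l=1, r=12, sum=13

l=1 r=15: -9+36=27 >4, r--
l=1 r=14: -9+30=21 >4, r--
l=1 r=13: -9+23=14 >4, r--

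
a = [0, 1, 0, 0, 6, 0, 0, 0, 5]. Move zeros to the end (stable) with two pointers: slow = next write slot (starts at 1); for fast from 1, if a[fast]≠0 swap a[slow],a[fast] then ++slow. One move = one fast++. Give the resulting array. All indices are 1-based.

[1, 6, 5, 0, 0, 0, 0, 0, 0]

(s=1,f=1) a[fast]=0 → fast++
(s=1,f=2) a[fast]=1≠0 swap→a[1]=1 → slow++,fast++
(s=2,f=3) a[fast]=0 → fast++
(s=2,f=4) a[fast]=0 → fast++
(s=2,f=5) a[fast]=6≠0 swap→a[2]=6 → slow++,fast++
(s=3,f=6) a[fast]=0 → fast++
(s=3,f=7) a[fast]=0 → fast++
(s=3,f=8) a[fast]=0 → fast++
(s=3,f=9) a[fast]=5≠0 swap→a[3]=5 → slow++,fast++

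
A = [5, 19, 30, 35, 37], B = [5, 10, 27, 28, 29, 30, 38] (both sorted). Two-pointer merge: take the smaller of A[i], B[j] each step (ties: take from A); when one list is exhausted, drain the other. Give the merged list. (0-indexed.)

[5, 5, 10, 19, 27, 28, 29, 30, 30, 35, 37, 38]

[i=0,j=0] A[i]=5<=B[j]=5 take 5 → i++
[i=1,j=0] A[i]=19>B[j]=5 take 5 → j++
[i=1,j=1] A[i]=19>B[j]=10 take 10 → j++
[i=1,j=2] A[i]=19<=B[j]=27 take 19 → i++
[i=2,j=2] A[i]=30>B[j]=27 take 27 → j++
[i=2,j=3] A[i]=30>B[j]=28 take 28 → j++
[i=2,j=4] A[i]=30>B[j]=29 take 29 → j++
[i=2,j=5] A[i]=30<=B[j]=30 take 30 → i++
[i=3,j=5] A[i]=35>B[j]=30 take 30 → j++
[i=3,j=6] A[i]=35<=B[j]=38 take 35 → i++
[i=4,j=6] A[i]=37<=B[j]=38 take 37 → i++
[i=5,j=6] A done, take B[j]=38 → j++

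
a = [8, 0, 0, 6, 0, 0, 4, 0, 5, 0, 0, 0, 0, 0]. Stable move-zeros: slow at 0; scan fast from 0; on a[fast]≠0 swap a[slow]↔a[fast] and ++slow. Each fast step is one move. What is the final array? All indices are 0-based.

(s=0,f=0) a[fast]=8≠0 swap→a[0]=8 → slow++,fast++
(s=1,f=1) a[fast]=0 → fast++
(s=1,f=2) a[fast]=0 → fast++
(s=1,f=3) a[fast]=6≠0 swap→a[1]=6 → slow++,fast++
(s=2,f=4) a[fast]=0 → fast++
(s=2,f=5) a[fast]=0 → fast++
(s=2,f=6) a[fast]=4≠0 swap→a[2]=4 → slow++,fast++
(s=3,f=7) a[fast]=0 → fast++
(s=3,f=8) a[fast]=5≠0 swap→a[3]=5 → slow++,fast++
(s=4,f=9) a[fast]=0 → fast++
(s=4,f=10) a[fast]=0 → fast++
(s=4,f=11) a[fast]=0 → fast++
(s=4,f=12) a[fast]=0 → fast++
(s=4,f=13) a[fast]=0 → fast++

[8, 6, 4, 5, 0, 0, 0, 0, 0, 0, 0, 0, 0, 0]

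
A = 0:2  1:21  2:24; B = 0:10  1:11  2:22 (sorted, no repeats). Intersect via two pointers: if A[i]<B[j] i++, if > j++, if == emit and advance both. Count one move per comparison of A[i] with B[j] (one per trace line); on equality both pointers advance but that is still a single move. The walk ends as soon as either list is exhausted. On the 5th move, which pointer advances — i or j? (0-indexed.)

j

i=0 j=0: 2<10, i++
i=1 j=0: 21>10, j++
i=1 j=1: 21>11, j++
i=1 j=2: 21<22, i++
i=2 j=2: 24>22, j++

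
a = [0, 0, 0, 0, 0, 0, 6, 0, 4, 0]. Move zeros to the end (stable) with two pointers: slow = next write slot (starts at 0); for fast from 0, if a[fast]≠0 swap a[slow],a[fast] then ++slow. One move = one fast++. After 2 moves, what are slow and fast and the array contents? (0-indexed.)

slow=0 fast=0: a[fast]=0, fast++
slow=0 fast=1: a[fast]=0, fast++

slow=0, fast=2, a=[0, 0, 0, 0, 0, 0, 6, 0, 4, 0]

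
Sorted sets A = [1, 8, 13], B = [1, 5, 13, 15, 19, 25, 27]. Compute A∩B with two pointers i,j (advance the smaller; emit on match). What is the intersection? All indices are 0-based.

intersection = [1, 13]

i=0 j=0: 1==1 emit, i++,j++
i=1 j=1: 8>5, j++
i=1 j=2: 8<13, i++
i=2 j=2: 13==13 emit, i++,j++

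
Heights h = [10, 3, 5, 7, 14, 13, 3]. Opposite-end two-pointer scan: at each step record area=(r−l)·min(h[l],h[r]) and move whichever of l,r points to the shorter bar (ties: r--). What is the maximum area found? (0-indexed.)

[0,6] min(10,3)*6=18 best=18 * → r--
[0,5] min(10,13)*5=50 best=50 * → l++
[1,5] min(3,13)*4=12 best=50 → l++
[2,5] min(5,13)*3=15 best=50 → l++
[3,5] min(7,13)*2=14 best=50 → l++
[4,5] min(14,13)*1=13 best=50 → r--

max area = 50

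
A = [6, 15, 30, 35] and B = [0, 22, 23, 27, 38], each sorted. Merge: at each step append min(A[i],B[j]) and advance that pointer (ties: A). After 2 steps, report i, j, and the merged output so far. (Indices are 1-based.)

i=2, j=2, merged so far=[0, 6]

i=1 j=1: A[i]=6>B[j]=0 take 0, j++
i=1 j=2: A[i]=6<=B[j]=22 take 6, i++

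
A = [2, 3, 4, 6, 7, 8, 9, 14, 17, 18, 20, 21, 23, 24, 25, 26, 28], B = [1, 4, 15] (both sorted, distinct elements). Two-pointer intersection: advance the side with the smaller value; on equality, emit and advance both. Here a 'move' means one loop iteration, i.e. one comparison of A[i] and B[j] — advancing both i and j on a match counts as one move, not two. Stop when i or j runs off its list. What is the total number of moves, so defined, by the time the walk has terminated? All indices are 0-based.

10 moves

i=0 j=0: 2>1, j++
i=0 j=1: 2<4, i++
i=1 j=1: 3<4, i++
i=2 j=1: 4==4 emit, i++,j++
i=3 j=2: 6<15, i++
i=4 j=2: 7<15, i++
i=5 j=2: 8<15, i++
i=6 j=2: 9<15, i++
i=7 j=2: 14<15, i++
i=8 j=2: 17>15, j++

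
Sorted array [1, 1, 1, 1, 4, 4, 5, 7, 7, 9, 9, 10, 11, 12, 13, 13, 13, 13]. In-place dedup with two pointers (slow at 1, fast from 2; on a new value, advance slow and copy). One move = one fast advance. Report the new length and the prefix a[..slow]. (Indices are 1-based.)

(s=1,f=2) a[fast]=1=a[slow] dup → fast++
(s=1,f=3) a[fast]=1=a[slow] dup → fast++
(s=1,f=4) a[fast]=1=a[slow] dup → fast++
(s=1,f=5) a[fast]=4≠a[slow]=1 write a[2]=4 → slow++,fast++
(s=2,f=6) a[fast]=4=a[slow] dup → fast++
(s=2,f=7) a[fast]=5≠a[slow]=4 write a[3]=5 → slow++,fast++
(s=3,f=8) a[fast]=7≠a[slow]=5 write a[4]=7 → slow++,fast++
(s=4,f=9) a[fast]=7=a[slow] dup → fast++
(s=4,f=10) a[fast]=9≠a[slow]=7 write a[5]=9 → slow++,fast++
(s=5,f=11) a[fast]=9=a[slow] dup → fast++
(s=5,f=12) a[fast]=10≠a[slow]=9 write a[6]=10 → slow++,fast++
(s=6,f=13) a[fast]=11≠a[slow]=10 write a[7]=11 → slow++,fast++
(s=7,f=14) a[fast]=12≠a[slow]=11 write a[8]=12 → slow++,fast++
(s=8,f=15) a[fast]=13≠a[slow]=12 write a[9]=13 → slow++,fast++
(s=9,f=16) a[fast]=13=a[slow] dup → fast++
(s=9,f=17) a[fast]=13=a[slow] dup → fast++
(s=9,f=18) a[fast]=13=a[slow] dup → fast++

length 9; prefix = [1, 4, 5, 7, 9, 10, 11, 12, 13]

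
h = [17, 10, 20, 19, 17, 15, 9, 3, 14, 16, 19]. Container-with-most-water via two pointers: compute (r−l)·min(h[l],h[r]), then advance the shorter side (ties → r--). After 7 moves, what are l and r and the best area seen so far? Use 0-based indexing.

[0,10] min(17,19)*10=170 best=170 * → l++
[1,10] min(10,19)*9=90 best=170 → l++
[2,10] min(20,19)*8=152 best=170 → r--
[2,9] min(20,16)*7=112 best=170 → r--
[2,8] min(20,14)*6=84 best=170 → r--
[2,7] min(20,3)*5=15 best=170 → r--
[2,6] min(20,9)*4=36 best=170 → r--

l=2, r=5, best area=170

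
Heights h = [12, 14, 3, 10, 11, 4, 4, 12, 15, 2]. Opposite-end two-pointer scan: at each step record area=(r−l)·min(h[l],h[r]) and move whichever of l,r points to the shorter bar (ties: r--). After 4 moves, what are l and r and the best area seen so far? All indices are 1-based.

l=4, r=9, best area=98

[1,10] min(12,2)*9=18 best=18 * → r--
[1,9] min(12,15)*8=96 best=96 * → l++
[2,9] min(14,15)*7=98 best=98 * → l++
[3,9] min(3,15)*6=18 best=98 → l++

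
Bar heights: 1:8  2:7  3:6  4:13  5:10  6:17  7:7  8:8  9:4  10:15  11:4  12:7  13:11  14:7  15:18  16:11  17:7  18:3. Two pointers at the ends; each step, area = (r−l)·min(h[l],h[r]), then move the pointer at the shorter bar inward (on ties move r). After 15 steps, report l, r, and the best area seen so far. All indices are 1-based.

l=13, r=15, best area=153

l=1 r=18: min(8,3)*17=51 best=51 *, r--
l=1 r=17: min(8,7)*16=112 best=112 *, r--
l=1 r=16: min(8,11)*15=120 best=120 *, l++
l=2 r=16: min(7,11)*14=98 best=120, l++
l=3 r=16: min(6,11)*13=78 best=120, l++
l=4 r=16: min(13,11)*12=132 best=132 *, r--
l=4 r=15: min(13,18)*11=143 best=143 *, l++
l=5 r=15: min(10,18)*10=100 best=143, l++
l=6 r=15: min(17,18)*9=153 best=153 *, l++
l=7 r=15: min(7,18)*8=56 best=153, l++
l=8 r=15: min(8,18)*7=56 best=153, l++
l=9 r=15: min(4,18)*6=24 best=153, l++
l=10 r=15: min(15,18)*5=75 best=153, l++
l=11 r=15: min(4,18)*4=16 best=153, l++
l=12 r=15: min(7,18)*3=21 best=153, l++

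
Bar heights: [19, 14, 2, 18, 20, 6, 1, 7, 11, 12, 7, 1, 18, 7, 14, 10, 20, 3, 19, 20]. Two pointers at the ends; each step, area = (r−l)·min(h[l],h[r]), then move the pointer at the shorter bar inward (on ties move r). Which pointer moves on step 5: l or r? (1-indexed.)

[1,20] min(19,20)*19=361 best=361 * → l++
[2,20] min(14,20)*18=252 best=361 → l++
[3,20] min(2,20)*17=34 best=361 → l++
[4,20] min(18,20)*16=288 best=361 → l++
[5,20] min(20,20)*15=300 best=361 → r--

r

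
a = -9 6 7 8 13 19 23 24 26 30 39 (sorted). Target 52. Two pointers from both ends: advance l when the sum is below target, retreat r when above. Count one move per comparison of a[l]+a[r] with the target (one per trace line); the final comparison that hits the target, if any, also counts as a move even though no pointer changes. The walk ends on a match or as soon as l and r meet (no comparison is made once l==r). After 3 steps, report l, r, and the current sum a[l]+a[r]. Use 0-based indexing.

l=0 r=10: -9+39=30 <52, l++
l=1 r=10: 6+39=45 <52, l++
l=2 r=10: 7+39=46 <52, l++

l=3, r=10, sum=47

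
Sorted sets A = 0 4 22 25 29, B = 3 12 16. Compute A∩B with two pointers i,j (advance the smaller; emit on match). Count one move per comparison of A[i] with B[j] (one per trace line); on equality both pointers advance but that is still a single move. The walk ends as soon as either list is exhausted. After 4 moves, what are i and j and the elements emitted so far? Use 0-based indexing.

i=2, j=2, emitted=[]

[i=0,j=0] 0<3 → i++
[i=1,j=0] 4>3 → j++
[i=1,j=1] 4<12 → i++
[i=2,j=1] 22>12 → j++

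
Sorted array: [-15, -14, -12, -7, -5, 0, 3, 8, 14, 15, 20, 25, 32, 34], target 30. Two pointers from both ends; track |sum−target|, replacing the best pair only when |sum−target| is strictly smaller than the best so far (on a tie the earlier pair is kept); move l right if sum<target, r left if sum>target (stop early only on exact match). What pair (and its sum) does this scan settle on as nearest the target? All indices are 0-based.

pair (-5, 34) with sum 29 (|Δ|=1)

l=0 r=13: -15+34=19 d=11 *, l++
l=1 r=13: -14+34=20 d=10 *, l++
l=2 r=13: -12+34=22 d=8 *, l++
l=3 r=13: -7+34=27 d=3 *, l++
l=4 r=13: -5+34=29 d=1 *, l++
l=5 r=13: 0+34=34 d=4, r--
l=5 r=12: 0+32=32 d=2, r--
l=5 r=11: 0+25=25 d=5, l++
l=6 r=11: 3+25=28 d=2, l++
l=7 r=11: 8+25=33 d=3, r--
l=7 r=10: 8+20=28 d=2, l++
l=8 r=10: 14+20=34 d=4, r--
l=8 r=9: 14+15=29 d=1, l++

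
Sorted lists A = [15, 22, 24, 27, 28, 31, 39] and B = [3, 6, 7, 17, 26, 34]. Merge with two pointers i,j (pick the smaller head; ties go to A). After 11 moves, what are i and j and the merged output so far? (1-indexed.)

[i=1,j=1] A[i]=15>B[j]=3 take 3 → j++
[i=1,j=2] A[i]=15>B[j]=6 take 6 → j++
[i=1,j=3] A[i]=15>B[j]=7 take 7 → j++
[i=1,j=4] A[i]=15<=B[j]=17 take 15 → i++
[i=2,j=4] A[i]=22>B[j]=17 take 17 → j++
[i=2,j=5] A[i]=22<=B[j]=26 take 22 → i++
[i=3,j=5] A[i]=24<=B[j]=26 take 24 → i++
[i=4,j=5] A[i]=27>B[j]=26 take 26 → j++
[i=4,j=6] A[i]=27<=B[j]=34 take 27 → i++
[i=5,j=6] A[i]=28<=B[j]=34 take 28 → i++
[i=6,j=6] A[i]=31<=B[j]=34 take 31 → i++

i=7, j=6, merged so far=[3, 6, 7, 15, 17, 22, 24, 26, 27, 28, 31]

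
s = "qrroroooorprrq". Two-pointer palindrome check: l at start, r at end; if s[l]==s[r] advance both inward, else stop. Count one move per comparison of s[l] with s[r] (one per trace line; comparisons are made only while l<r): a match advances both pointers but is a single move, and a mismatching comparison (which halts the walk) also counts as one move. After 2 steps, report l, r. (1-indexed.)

l=1 r=14: 'q'=='q', l++,r--
l=2 r=13: 'r'=='r', l++,r--

l=3, r=12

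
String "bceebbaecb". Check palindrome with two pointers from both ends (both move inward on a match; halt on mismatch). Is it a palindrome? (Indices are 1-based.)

l=1 r=10: 'b'=='b', l++,r--
l=2 r=9: 'c'=='c', l++,r--
l=3 r=8: 'e'=='e', l++,r--
l=4 r=7: 'e'!='a', stop

not a palindrome (mismatch at 4,7)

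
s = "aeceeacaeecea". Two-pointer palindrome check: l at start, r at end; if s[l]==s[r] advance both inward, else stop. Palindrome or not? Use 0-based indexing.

[0,12] 'a'=='a' → l++,r--
[1,11] 'e'=='e' → l++,r--
[2,10] 'c'=='c' → l++,r--
[3,9] 'e'=='e' → l++,r--
[4,8] 'e'=='e' → l++,r--
[5,7] 'a'=='a' → l++,r--

palindrome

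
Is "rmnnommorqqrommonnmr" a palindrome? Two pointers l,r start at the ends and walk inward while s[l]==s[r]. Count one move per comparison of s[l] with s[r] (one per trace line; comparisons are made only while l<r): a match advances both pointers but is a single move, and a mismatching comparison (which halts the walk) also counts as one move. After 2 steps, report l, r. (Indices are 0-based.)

[0,19] 'r'=='r' → l++,r--
[1,18] 'm'=='m' → l++,r--

l=2, r=17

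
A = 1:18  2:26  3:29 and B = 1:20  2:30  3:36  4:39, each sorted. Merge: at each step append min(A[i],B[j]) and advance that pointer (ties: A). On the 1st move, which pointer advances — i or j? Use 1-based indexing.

i

[i=1,j=1] A[i]=18<=B[j]=20 take 18 → i++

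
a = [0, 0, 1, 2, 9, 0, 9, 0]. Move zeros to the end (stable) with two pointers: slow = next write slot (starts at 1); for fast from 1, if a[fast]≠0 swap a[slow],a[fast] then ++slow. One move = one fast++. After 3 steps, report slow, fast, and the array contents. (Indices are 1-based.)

slow=1 fast=1: a[fast]=0, fast++
slow=1 fast=2: a[fast]=0, fast++
slow=1 fast=3: a[fast]=1≠0 swap→a[1]=1, slow++,fast++

slow=2, fast=4, a=[1, 0, 0, 2, 9, 0, 9, 0]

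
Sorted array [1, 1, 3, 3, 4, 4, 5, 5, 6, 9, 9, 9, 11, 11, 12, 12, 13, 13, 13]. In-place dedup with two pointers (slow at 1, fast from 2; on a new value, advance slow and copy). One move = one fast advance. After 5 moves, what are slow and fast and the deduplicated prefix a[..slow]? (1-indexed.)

slow=3, fast=7, prefix=[1, 3, 4]

(s=1,f=2) a[fast]=1=a[slow] dup → fast++
(s=1,f=3) a[fast]=3≠a[slow]=1 write a[2]=3 → slow++,fast++
(s=2,f=4) a[fast]=3=a[slow] dup → fast++
(s=2,f=5) a[fast]=4≠a[slow]=3 write a[3]=4 → slow++,fast++
(s=3,f=6) a[fast]=4=a[slow] dup → fast++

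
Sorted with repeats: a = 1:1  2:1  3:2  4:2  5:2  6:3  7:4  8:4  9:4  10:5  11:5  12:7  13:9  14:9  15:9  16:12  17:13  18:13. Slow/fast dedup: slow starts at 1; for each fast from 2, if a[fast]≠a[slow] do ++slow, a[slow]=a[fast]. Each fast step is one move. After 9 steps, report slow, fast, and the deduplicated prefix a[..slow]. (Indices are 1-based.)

slow=5, fast=11, prefix=[1, 2, 3, 4, 5]

slow=1 fast=2: a[fast]=1=a[slow] dup, fast++
slow=1 fast=3: a[fast]=2≠a[slow]=1 write a[2]=2, slow++,fast++
slow=2 fast=4: a[fast]=2=a[slow] dup, fast++
slow=2 fast=5: a[fast]=2=a[slow] dup, fast++
slow=2 fast=6: a[fast]=3≠a[slow]=2 write a[3]=3, slow++,fast++
slow=3 fast=7: a[fast]=4≠a[slow]=3 write a[4]=4, slow++,fast++
slow=4 fast=8: a[fast]=4=a[slow] dup, fast++
slow=4 fast=9: a[fast]=4=a[slow] dup, fast++
slow=4 fast=10: a[fast]=5≠a[slow]=4 write a[5]=5, slow++,fast++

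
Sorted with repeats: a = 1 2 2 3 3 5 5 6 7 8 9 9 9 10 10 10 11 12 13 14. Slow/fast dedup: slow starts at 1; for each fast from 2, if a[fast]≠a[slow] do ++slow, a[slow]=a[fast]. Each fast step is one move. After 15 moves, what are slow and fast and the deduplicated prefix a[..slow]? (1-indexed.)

slow=1 fast=2: a[fast]=2≠a[slow]=1 write a[2]=2, slow++,fast++
slow=2 fast=3: a[fast]=2=a[slow] dup, fast++
slow=2 fast=4: a[fast]=3≠a[slow]=2 write a[3]=3, slow++,fast++
slow=3 fast=5: a[fast]=3=a[slow] dup, fast++
slow=3 fast=6: a[fast]=5≠a[slow]=3 write a[4]=5, slow++,fast++
slow=4 fast=7: a[fast]=5=a[slow] dup, fast++
slow=4 fast=8: a[fast]=6≠a[slow]=5 write a[5]=6, slow++,fast++
slow=5 fast=9: a[fast]=7≠a[slow]=6 write a[6]=7, slow++,fast++
slow=6 fast=10: a[fast]=8≠a[slow]=7 write a[7]=8, slow++,fast++
slow=7 fast=11: a[fast]=9≠a[slow]=8 write a[8]=9, slow++,fast++
slow=8 fast=12: a[fast]=9=a[slow] dup, fast++
slow=8 fast=13: a[fast]=9=a[slow] dup, fast++
slow=8 fast=14: a[fast]=10≠a[slow]=9 write a[9]=10, slow++,fast++
slow=9 fast=15: a[fast]=10=a[slow] dup, fast++
slow=9 fast=16: a[fast]=10=a[slow] dup, fast++

slow=9, fast=17, prefix=[1, 2, 3, 5, 6, 7, 8, 9, 10]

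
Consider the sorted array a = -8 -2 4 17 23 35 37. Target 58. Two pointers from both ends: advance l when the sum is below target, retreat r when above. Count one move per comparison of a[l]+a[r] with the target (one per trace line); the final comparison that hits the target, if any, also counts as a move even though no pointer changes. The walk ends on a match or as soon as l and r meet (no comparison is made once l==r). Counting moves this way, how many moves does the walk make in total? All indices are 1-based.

l=1 r=7: -8+37=29 <58, l++
l=2 r=7: -2+37=35 <58, l++
l=3 r=7: 4+37=41 <58, l++
l=4 r=7: 17+37=54 <58, l++
l=5 r=7: 23+37=60 >58, r--
l=5 r=6: 23+35=58, found

6 moves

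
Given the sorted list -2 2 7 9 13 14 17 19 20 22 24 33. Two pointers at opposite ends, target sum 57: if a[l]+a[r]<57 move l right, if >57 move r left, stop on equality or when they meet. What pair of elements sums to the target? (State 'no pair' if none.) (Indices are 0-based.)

(24, 33)

[0,11] -2+33=31 <57 → l++
[1,11] 2+33=35 <57 → l++
[2,11] 7+33=40 <57 → l++
[3,11] 9+33=42 <57 → l++
[4,11] 13+33=46 <57 → l++
[5,11] 14+33=47 <57 → l++
[6,11] 17+33=50 <57 → l++
[7,11] 19+33=52 <57 → l++
[8,11] 20+33=53 <57 → l++
[9,11] 22+33=55 <57 → l++
[10,11] 24+33=57 → found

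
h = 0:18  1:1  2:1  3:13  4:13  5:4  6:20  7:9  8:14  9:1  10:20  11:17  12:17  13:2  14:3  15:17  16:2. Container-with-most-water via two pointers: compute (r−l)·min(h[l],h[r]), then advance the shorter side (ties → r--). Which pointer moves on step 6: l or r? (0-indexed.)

[0,16] min(18,2)*16=32 best=32 * → r--
[0,15] min(18,17)*15=255 best=255 * → r--
[0,14] min(18,3)*14=42 best=255 → r--
[0,13] min(18,2)*13=26 best=255 → r--
[0,12] min(18,17)*12=204 best=255 → r--
[0,11] min(18,17)*11=187 best=255 → r--

r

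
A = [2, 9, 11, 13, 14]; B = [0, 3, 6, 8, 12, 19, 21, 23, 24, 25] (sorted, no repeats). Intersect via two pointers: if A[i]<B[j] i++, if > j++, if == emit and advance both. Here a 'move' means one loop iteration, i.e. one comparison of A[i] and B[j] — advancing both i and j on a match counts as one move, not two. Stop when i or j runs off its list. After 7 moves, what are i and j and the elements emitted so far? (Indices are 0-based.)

i=0 j=0: 2>0, j++
i=0 j=1: 2<3, i++
i=1 j=1: 9>3, j++
i=1 j=2: 9>6, j++
i=1 j=3: 9>8, j++
i=1 j=4: 9<12, i++
i=2 j=4: 11<12, i++

i=3, j=4, emitted=[]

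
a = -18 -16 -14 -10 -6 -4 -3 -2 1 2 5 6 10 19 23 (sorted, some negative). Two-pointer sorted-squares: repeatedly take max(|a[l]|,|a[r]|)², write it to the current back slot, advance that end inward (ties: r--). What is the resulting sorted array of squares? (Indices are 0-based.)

[1, 4, 4, 9, 16, 25, 36, 36, 100, 100, 196, 256, 324, 361, 529]

[0,14] |-18|<=|23| out[14]=529 → r--
[0,13] |-18|<=|19| out[13]=361 → r--
[0,12] |-18|>|10| out[12]=324 → l++
[1,12] |-16|>|10| out[11]=256 → l++
[2,12] |-14|>|10| out[10]=196 → l++
[3,12] |-10|<=|10| out[9]=100 → r--
[3,11] |-10|>|6| out[8]=100 → l++
[4,11] |-6|<=|6| out[7]=36 → r--
[4,10] |-6|>|5| out[6]=36 → l++
[5,10] |-4|<=|5| out[5]=25 → r--
[5,9] |-4|>|2| out[4]=16 → l++
[6,9] |-3|>|2| out[3]=9 → l++
[7,9] |-2|<=|2| out[2]=4 → r--
[7,8] |-2|>|1| out[1]=4 → l++
[8,8] |1|<=|1| out[0]=1 → r--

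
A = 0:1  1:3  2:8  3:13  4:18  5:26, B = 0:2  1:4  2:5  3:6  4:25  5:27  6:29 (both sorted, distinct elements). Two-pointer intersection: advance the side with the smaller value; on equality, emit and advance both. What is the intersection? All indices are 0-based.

intersection = []

[i=0,j=0] 1<2 → i++
[i=1,j=0] 3>2 → j++
[i=1,j=1] 3<4 → i++
[i=2,j=1] 8>4 → j++
[i=2,j=2] 8>5 → j++
[i=2,j=3] 8>6 → j++
[i=2,j=4] 8<25 → i++
[i=3,j=4] 13<25 → i++
[i=4,j=4] 18<25 → i++
[i=5,j=4] 26>25 → j++
[i=5,j=5] 26<27 → i++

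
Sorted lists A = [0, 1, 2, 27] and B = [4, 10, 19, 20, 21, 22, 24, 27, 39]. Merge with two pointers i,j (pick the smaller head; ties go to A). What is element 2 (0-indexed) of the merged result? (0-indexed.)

[i=0,j=0] A[i]=0<=B[j]=4 take 0 → i++
[i=1,j=0] A[i]=1<=B[j]=4 take 1 → i++
[i=2,j=0] A[i]=2<=B[j]=4 take 2 → i++
[i=3,j=0] A[i]=27>B[j]=4 take 4 → j++
[i=3,j=1] A[i]=27>B[j]=10 take 10 → j++
[i=3,j=2] A[i]=27>B[j]=19 take 19 → j++
[i=3,j=3] A[i]=27>B[j]=20 take 20 → j++
[i=3,j=4] A[i]=27>B[j]=21 take 21 → j++
[i=3,j=5] A[i]=27>B[j]=22 take 22 → j++
[i=3,j=6] A[i]=27>B[j]=24 take 24 → j++
[i=3,j=7] A[i]=27<=B[j]=27 take 27 → i++
[i=4,j=7] A done, take B[j]=27 → j++
[i=4,j=8] A done, take B[j]=39 → j++

merged[2] = 2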